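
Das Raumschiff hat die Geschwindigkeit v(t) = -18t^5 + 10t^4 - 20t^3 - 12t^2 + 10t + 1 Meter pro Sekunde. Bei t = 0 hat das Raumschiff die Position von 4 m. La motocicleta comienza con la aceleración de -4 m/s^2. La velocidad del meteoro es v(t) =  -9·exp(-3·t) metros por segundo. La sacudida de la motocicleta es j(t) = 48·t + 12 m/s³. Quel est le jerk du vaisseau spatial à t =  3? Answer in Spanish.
Debemos derivar nuestra ecuación de la velocidad v(t) = -18·t^5 + 10·t^4 - 20·t^3 - 12·t^2 + 10·t + 1 2 veces. Tomando d/dt de v(t), encontramos a(t) = -90·t^4 + 40·t^3 - 60·t^2 - 24·t + 10. Derivando la aceleración, obtenemos la sacudida: j(t) = -360·t^3 + 120·t^2 - 120·t - 24. De la ecuación de la sacudida j(t) = -360·t^3 + 120·t^2 - 120·t - 24, sustituimos t = 3 para obtener j = -9024.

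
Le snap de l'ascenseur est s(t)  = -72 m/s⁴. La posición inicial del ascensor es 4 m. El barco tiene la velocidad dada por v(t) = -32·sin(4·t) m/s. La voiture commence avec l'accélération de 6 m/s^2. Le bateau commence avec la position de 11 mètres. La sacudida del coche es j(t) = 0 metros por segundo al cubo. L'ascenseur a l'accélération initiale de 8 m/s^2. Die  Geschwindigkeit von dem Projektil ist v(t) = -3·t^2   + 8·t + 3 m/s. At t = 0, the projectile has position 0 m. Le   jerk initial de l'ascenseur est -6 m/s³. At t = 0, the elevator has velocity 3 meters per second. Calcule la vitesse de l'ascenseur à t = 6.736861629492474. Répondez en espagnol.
Necesitamos integrar nuestra ecuación del snap s(t) = -72 3 veces. Integrando el snap y usando la condición inicial j(0) = -6, obtenemos j(t) = -72·t - 6. La antiderivada de la sacudida, con a(0) = 8, da la aceleración: a(t) = -36·t^2 - 6·t + 8. La integral de la aceleración, con v(0) = 3, da la velocidad: v(t) = -12·t^3 - 3·t^2 + 8·t + 3. De la ecuación de la velocidad v(t) = -12·t^3 - 3·t^2 + 8·t + 3, sustituimos t = 6.736861629492474 para obtener v = -3748.31522724648.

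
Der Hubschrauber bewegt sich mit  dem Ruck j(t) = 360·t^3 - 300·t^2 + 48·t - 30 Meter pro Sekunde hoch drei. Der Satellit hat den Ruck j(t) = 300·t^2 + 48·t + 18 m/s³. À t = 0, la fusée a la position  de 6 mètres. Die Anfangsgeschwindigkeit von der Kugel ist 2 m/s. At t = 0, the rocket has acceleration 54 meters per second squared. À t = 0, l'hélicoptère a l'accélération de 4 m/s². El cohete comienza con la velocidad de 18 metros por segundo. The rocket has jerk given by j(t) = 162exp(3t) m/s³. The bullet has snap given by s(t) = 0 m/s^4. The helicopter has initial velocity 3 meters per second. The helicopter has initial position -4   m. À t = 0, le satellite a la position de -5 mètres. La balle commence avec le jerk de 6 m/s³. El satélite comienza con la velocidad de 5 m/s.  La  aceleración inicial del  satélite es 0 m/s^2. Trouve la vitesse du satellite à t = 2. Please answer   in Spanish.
Partiendo de la sacudida j(t) = 300·t^2 + 48·t + 18, tomamos 2 integrales. Tomando ∫j(t)dt y aplicando a(0) = 0, encontramos a(t) = 2·t·(50·t^2 + 12·t + 9). Integrando la aceleración y usando la condición inicial v(0) = 5, obtenemos v(t) = 25·t^4 + 8·t^3 + 9·t^2 + 5. Usando v(t) = 25·t^4 + 8·t^3 + 9·t^2 + 5 y sustituyendo t = 2, encontramos v = 505.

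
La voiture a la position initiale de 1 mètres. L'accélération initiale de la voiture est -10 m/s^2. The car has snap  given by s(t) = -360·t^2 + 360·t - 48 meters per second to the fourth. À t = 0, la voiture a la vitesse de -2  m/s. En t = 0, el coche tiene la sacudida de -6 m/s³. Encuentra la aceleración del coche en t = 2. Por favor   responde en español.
Necesitamos integrar nuestra ecuación del snap s(t) = -360·t^2 + 360·t - 48 2 veces. Integrando el snap y usando la condición inicial j(0) = -6, obtenemos j(t) = -120·t^3 + 180·t^2 - 48·t - 6. La antiderivada de la sacudida es la aceleración. Usando a(0) = -10, obtenemos a(t) = -30·t^4 + 60·t^3 - 24·t^2 - 6·t - 10. De la ecuación de la aceleración a(t) = -30·t^4 + 60·t^3 - 24·t^2 - 6·t - 10, sustituimos t = 2 para obtener a = -118.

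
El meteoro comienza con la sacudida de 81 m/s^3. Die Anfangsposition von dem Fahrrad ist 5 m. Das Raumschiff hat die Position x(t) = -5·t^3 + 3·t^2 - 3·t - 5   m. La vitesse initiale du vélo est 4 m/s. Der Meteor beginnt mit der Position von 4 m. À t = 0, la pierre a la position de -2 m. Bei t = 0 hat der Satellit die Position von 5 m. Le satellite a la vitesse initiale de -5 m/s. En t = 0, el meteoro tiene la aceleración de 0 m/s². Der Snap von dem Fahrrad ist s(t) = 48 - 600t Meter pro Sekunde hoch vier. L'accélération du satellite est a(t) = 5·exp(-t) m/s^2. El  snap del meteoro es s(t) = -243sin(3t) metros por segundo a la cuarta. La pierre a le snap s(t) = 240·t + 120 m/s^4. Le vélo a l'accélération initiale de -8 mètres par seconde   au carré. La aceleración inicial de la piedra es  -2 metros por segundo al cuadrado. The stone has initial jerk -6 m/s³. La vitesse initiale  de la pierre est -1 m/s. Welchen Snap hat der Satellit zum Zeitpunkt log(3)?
Wir müssen unsere Gleichung für die Beschleunigung a(t) = 5·exp(-t) 2-mal ableiten. Durch Ableiten von der Beschleunigung erhalten wir den Ruck: j(t) = -5·exp(-t). Mit d/dt von j(t) finden wir s(t) = 5·exp(-t). Mit s(t) = 5·exp(-t) und Einsetzen von t = log(3), finden wir s = 5/3.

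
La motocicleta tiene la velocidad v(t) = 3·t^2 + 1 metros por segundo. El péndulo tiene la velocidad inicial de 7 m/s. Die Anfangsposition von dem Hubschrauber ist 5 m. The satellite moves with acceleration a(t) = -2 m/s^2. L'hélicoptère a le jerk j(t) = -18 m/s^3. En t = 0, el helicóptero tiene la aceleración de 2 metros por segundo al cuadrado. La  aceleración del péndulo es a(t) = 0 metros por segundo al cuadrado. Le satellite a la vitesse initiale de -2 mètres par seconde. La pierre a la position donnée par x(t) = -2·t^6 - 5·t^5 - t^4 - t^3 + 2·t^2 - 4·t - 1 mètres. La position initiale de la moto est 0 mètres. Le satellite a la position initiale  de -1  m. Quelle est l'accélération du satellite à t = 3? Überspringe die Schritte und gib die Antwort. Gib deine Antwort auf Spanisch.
La aceleración en t = 3 es a = -2.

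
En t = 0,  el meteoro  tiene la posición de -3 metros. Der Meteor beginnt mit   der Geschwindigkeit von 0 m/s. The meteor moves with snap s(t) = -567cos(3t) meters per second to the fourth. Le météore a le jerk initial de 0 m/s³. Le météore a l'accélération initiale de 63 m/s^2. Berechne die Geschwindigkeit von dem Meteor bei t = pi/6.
Wir müssen unsere Gleichung für den Snap s(t) = -567·cos(3·t) 3-mal integrieren. Die Stammfunktion von dem Snap ist der Ruck. Mit j(0) = 0 erhalten wir j(t) = -189·sin(3·t). Mit ∫j(t)dt und Anwendung von a(0) = 63, finden wir a(t) = 63·cos(3·t). Die Stammfunktion von der Beschleunigung ist die Geschwindigkeit. Mit v(0) = 0 erhalten wir v(t) = 21·sin(3·t). Mit v(t) = 21·sin(3·t) und Einsetzen von t = pi/6, finden wir v = 21.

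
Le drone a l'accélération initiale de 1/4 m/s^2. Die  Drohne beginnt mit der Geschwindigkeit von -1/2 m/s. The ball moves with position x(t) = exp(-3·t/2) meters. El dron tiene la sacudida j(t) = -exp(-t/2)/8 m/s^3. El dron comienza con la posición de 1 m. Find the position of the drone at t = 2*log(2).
We must find the antiderivative of our jerk equation j(t) = -exp(-t/2)/8 3 times. Finding the integral of j(t) and using a(0) = 1/4: a(t) = exp(-t/2)/4. The integral of acceleration is velocity. Using v(0) = -1/2, we get v(t) = -exp(-t/2)/2. Integrating velocity and using the initial condition x(0) = 1, we get x(t) = exp(-t/2). Using x(t) = exp(-t/2) and substituting t = 2*log(2), we find x = 1/2.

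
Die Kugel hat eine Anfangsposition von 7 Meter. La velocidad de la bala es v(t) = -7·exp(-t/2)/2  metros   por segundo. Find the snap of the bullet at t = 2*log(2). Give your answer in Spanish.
Para resolver esto, necesitamos tomar 3 derivadas de nuestra ecuación de la velocidad v(t) = -7·exp(-t/2)/2. Derivando la velocidad, obtenemos la aceleración: a(t) = 7·exp(-t/2)/4. La derivada de la aceleración da la sacudida: j(t) = -7·exp(-t/2)/8. Tomando d/dt de j(t), encontramos s(t) = 7·exp(-t/2)/16. Usando s(t) = 7·exp(-t/2)/16 y sustituyendo t = 2*log(2), encontramos s = 7/32.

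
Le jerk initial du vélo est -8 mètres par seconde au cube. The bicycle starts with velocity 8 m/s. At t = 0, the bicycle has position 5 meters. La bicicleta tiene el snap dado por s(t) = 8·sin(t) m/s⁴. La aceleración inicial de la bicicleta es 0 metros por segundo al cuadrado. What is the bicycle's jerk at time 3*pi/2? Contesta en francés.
Nous devons trouver l'intégrale de notre équation du snap s(t) = 8·sin(t) 1 fois. En intégrant le snap et en utilisant la condition initiale j(0) = -8, nous obtenons j(t) = -8·cos(t). De l'équation du jerk j(t) = -8·cos(t), nous substituons t = 3*pi/2 pour obtenir j = 0.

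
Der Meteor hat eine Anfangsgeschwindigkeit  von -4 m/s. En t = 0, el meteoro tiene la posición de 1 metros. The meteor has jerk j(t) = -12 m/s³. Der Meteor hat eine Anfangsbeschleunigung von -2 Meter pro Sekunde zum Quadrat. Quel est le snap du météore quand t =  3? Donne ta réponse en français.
Pour résoudre ceci, nous devons prendre 1 dérivée de notre équation du jerk j(t) = -12. En prenant d/dt de j(t), nous trouvons s(t) = 0. Nous avons le snap s(t) = 0. En substituant t = 3: s(3) = 0.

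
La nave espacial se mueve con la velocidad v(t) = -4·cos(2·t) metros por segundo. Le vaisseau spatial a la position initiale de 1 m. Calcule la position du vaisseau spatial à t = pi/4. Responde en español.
Debemos encontrar la integral de nuestra ecuación de la velocidad v(t) = -4·cos(2·t) 1 vez. La antiderivada de la velocidad, con x(0) = 1, da la posición: x(t) = 1 - 2·sin(2·t). Usando x(t) = 1 - 2·sin(2·t) y sustituyendo t = pi/4, encontramos x = -1.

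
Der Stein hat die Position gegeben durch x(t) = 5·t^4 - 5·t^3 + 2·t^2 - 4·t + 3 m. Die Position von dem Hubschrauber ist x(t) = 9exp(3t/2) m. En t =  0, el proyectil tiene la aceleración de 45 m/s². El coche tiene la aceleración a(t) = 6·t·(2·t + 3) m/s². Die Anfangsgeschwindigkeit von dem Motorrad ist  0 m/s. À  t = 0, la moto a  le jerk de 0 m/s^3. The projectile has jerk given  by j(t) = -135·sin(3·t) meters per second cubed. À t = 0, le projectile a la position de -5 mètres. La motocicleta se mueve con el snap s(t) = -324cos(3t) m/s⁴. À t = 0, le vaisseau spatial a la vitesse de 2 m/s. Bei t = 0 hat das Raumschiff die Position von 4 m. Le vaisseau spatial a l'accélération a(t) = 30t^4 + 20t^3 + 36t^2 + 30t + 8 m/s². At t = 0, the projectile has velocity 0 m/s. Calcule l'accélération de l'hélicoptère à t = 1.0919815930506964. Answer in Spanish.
Para resolver esto, necesitamos tomar 2 derivadas de nuestra ecuación de la posición x(t) = 9·exp(3·t/2). La derivada de la posición da la velocidad: v(t) = 27·exp(3·t/2)/2. Derivando la velocidad, obtenemos la aceleración: a(t) = 81·exp(3·t/2)/4. Tenemos la aceleración a(t) = 81·exp(3·t/2)/4. Sustituyendo t = 1.0919815930506964: a(1.0919815930506964) = 104.180730388907.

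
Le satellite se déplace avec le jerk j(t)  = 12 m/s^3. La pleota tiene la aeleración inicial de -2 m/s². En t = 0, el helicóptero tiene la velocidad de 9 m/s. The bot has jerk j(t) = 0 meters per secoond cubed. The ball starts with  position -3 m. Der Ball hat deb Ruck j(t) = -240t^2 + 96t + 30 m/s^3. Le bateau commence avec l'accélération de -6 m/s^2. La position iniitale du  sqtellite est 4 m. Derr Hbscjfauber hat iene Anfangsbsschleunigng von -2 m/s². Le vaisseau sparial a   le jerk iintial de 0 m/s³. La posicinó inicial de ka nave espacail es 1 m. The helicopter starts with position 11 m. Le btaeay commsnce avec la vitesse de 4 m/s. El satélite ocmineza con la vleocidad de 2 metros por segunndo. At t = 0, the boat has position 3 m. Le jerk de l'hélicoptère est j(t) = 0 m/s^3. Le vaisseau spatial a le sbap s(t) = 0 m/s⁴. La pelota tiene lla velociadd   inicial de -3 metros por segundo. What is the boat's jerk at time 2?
From the given jerk equation j(t) = 0, we substitute t = 2 to get j = 0.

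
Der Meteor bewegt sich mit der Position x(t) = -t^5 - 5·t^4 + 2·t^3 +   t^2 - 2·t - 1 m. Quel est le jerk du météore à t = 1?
Pour résoudre ceci, nous devons prendre 3 dérivées de notre équation de la position x(t) = -t^5 - 5·t^4 + 2·t^3 + t^2 - 2·t - 1. En dérivant la position, nous obtenons la vitesse: v(t) = -5·t^4 - 20·t^3 + 6·t^2 + 2·t - 2. En dérivant la vitesse, nous obtenons l'accélération: a(t) = -20·t^3 - 60·t^2 + 12·t + 2. La dérivée de l'accélération donne le jerk: j(t) = -60·t^2 - 120·t + 12. En utilisant j(t) = -60·t^2 - 120·t + 12 et en substituant t = 1, nous trouvons j = -168.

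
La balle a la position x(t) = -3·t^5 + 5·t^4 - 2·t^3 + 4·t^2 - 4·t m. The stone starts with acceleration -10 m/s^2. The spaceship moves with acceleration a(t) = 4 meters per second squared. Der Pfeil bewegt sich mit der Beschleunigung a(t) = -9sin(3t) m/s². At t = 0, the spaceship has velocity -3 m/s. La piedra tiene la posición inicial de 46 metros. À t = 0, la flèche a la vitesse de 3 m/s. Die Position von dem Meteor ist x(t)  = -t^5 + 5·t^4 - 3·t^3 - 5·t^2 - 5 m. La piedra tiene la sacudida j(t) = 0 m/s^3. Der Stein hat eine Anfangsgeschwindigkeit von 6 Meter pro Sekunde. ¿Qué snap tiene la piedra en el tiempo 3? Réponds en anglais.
Starting from jerk j(t) = 0, we take 1 derivative. Differentiating jerk, we get snap: s(t) = 0. From the given snap equation s(t) = 0, we substitute t = 3 to get s = 0.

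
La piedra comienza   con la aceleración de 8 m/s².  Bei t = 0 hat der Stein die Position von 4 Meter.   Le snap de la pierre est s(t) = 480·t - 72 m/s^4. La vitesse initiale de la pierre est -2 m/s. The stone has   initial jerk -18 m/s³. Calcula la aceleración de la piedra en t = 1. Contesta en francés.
En partant du snap s(t) = 480·t - 72, nous prenons 2 primitives. En prenant ∫s(t)dt et en appliquant j(0) = -18, nous trouvons j(t) = 240·t^2 - 72·t - 18. En prenant ∫j(t)dt et en appliquant a(0) = 8, nous trouvons a(t) = 80·t^3 - 36·t^2 - 18·t + 8. Nous avons l'accélération a(t) = 80·t^3 - 36·t^2 - 18·t + 8. En substituant t = 1: a(1) = 34.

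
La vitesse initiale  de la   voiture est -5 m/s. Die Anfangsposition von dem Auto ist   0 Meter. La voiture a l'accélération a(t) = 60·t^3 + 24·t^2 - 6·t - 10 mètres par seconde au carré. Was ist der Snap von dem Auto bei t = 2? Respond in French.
Pour résoudre ceci, nous devons prendre 2 dérivées de notre équation de l'accélération a(t) = 60·t^3 + 24·t^2 - 6·t - 10. En dérivant l'accélération, nous obtenons le jerk: j(t) = 180·t^2 + 48·t - 6. La dérivée du jerk donne le snap: s(t) = 360·t + 48. En utilisant s(t) = 360·t + 48 et en substituant t = 2, nous trouvons s = 768.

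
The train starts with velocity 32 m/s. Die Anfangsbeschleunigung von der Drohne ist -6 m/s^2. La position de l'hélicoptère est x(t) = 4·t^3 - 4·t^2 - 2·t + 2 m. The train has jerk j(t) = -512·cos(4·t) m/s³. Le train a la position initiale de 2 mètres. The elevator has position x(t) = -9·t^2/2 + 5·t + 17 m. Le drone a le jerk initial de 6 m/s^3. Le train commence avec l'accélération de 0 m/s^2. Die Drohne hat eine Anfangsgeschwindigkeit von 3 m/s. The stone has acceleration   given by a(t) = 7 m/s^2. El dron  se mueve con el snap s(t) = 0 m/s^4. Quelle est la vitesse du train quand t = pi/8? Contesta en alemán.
Wir müssen unsere Gleichung für den Ruck j(t) = -512·cos(4·t) 2-mal integrieren. Das Integral von dem Ruck ist die Beschleunigung. Mit a(0) = 0 erhalten wir a(t) = -128·sin(4·t). Mit ∫a(t)dt und Anwendung von v(0) = 32, finden wir v(t) = 32·cos(4·t). Mit v(t) = 32·cos(4·t) und Einsetzen von t = pi/8, finden wir v = 0.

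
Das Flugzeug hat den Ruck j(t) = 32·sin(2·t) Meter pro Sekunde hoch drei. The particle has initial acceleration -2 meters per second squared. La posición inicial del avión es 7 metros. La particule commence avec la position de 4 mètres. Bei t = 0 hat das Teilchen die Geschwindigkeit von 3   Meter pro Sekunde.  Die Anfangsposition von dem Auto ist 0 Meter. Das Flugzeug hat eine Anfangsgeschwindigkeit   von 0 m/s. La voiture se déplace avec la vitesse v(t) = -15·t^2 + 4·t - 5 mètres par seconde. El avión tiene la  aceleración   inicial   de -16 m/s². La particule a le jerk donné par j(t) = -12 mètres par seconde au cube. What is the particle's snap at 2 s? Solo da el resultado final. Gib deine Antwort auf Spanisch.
En t = 2, s = 0.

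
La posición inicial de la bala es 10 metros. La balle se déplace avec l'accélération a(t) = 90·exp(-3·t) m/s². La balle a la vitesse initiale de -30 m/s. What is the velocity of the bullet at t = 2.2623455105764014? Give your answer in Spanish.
Debemos encontrar la antiderivada de nuestra ecuación de la aceleración a(t) = 90·exp(-3·t) 1 vez. Tomando ∫a(t)dt y aplicando v(0) = -30, encontramos v(t) = -30·exp(-3·t). Usando v(t) = -30·exp(-3·t) y sustituyendo t = 2.2623455105764014, encontramos v = -0.0338492258443505.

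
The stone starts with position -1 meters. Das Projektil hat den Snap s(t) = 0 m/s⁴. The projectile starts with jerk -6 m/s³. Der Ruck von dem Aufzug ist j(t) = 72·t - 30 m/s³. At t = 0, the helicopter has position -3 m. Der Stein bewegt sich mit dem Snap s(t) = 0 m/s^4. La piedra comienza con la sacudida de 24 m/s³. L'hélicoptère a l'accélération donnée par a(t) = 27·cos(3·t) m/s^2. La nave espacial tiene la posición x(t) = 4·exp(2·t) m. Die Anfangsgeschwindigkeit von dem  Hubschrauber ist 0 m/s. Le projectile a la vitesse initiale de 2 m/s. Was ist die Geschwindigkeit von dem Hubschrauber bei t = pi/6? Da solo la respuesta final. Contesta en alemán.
v(pi/6) = 9.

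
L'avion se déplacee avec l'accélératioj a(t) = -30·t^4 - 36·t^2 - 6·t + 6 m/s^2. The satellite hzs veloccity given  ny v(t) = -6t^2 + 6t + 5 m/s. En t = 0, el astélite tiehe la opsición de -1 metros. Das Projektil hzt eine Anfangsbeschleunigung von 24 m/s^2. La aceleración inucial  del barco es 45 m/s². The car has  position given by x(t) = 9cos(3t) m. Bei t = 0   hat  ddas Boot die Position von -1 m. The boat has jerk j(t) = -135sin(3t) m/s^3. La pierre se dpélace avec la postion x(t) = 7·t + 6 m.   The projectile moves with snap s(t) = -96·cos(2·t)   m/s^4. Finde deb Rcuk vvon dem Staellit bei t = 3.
Um dies zu lösen, müssen wir 2 Ableitungen unserer Gleichung für die Geschwindigkeit v(t) = -6·t^2 + 6·t + 5 nehmen. Mit d/dt von v(t) finden wir a(t) = 6 - 12·t. Durch Ableiten von der Beschleunigung erhalten wir den Ruck: j(t) = -12. Mit j(t) = -12 und Einsetzen von t = 3, finden wir j = -12.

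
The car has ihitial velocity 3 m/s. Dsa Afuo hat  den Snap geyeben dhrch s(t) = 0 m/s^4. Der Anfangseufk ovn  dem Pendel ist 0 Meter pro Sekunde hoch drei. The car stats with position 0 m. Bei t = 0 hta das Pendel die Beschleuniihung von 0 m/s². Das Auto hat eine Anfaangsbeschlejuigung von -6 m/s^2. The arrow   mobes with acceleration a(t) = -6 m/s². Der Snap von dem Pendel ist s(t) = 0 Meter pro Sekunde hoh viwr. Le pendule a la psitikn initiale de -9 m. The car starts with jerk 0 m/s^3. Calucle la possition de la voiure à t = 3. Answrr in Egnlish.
We must find the antiderivative of our snap equation s(t) = 0 4 times. Taking ∫s(t)dt and applying j(0) = 0, we find j(t) = 0. Taking ∫j(t)dt and applying a(0) = -6, we find a(t) = -6. Taking ∫a(t)dt and applying v(0) = 3, we find v(t) = 3 - 6·t. The antiderivative of velocity is position. Using x(0) = 0, we get x(t) = -3·t^2 + 3·t. We have position x(t) = -3·t^2 + 3·t. Substituting t = 3: x(3) = -18.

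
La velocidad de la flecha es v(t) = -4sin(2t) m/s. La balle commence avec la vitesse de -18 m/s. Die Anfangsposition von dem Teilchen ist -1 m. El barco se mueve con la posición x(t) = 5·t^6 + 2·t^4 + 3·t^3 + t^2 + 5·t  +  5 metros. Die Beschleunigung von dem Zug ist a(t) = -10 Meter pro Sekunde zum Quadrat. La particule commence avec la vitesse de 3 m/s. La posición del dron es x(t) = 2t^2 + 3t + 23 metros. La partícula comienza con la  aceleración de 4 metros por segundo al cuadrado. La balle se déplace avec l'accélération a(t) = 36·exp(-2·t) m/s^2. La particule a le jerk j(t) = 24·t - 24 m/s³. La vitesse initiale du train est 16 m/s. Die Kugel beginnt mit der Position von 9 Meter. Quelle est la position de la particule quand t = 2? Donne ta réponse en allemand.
Wir müssen die Stammfunktion unserer Gleichung für den Ruck j(t) = 24·t - 24 3-mal finden. Die Stammfunktion von dem Ruck ist die Beschleunigung. Mit a(0) = 4 erhalten wir a(t) = 12·t^2 - 24·t + 4. Durch Integration von der Beschleunigung und Verwendung der Anfangsbedingung v(0) = 3, erhalten wir v(t) = 4·t^3 - 12·t^2 + 4·t + 3. Das Integral von der Geschwindigkeit ist die Position. Mit x(0) = -1 erhalten wir x(t) = t^4 - 4·t^3 + 2·t^2 + 3·t - 1. Wir haben die Position x(t) = t^4 - 4·t^3 + 2·t^2 + 3·t - 1. Durch Einsetzen von t = 2: x(2) = -3.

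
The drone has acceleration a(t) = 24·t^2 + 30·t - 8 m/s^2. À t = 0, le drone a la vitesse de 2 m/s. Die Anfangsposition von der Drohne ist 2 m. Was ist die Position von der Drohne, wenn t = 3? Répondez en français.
En partant de l'accélération a(t) = 24·t^2 + 30·t - 8, nous prenons 2 primitives. L'intégrale de l'accélération, avec v(0) = 2, donne la vitesse: v(t) = 8·t^3 + 15·t^2 - 8·t + 2. En intégrant la vitesse et en utilisant la condition initiale x(0) = 2, nous obtenons x(t) = 2·t^4 + 5·t^3 - 4·t^2 + 2·t + 2. En utilisant x(t) = 2·t^4 + 5·t^3 - 4·t^2 + 2·t + 2 et en substituant t = 3, nous trouvons x = 269.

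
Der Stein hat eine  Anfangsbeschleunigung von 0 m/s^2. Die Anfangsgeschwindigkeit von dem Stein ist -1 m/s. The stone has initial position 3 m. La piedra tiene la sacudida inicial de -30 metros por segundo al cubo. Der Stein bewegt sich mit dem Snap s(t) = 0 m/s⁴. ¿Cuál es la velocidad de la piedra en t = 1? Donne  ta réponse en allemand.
Um dies zu lösen, müssen wir 3 Stammfunktionen unserer Gleichung für den Snap s(t) = 0 finden. Die Stammfunktion von dem Snap ist der Ruck. Mit j(0) = -30 erhalten wir j(t) = -30. Die Stammfunktion von dem Ruck ist die Beschleunigung. Mit a(0) = 0 erhalten wir a(t) = -30·t. Mit ∫a(t)dt und Anwendung von v(0) = -1, finden wir v(t) = -15·t^2 - 1. Wir haben die Geschwindigkeit v(t) = -15·t^2 - 1. Durch Einsetzen von t = 1: v(1) = -16.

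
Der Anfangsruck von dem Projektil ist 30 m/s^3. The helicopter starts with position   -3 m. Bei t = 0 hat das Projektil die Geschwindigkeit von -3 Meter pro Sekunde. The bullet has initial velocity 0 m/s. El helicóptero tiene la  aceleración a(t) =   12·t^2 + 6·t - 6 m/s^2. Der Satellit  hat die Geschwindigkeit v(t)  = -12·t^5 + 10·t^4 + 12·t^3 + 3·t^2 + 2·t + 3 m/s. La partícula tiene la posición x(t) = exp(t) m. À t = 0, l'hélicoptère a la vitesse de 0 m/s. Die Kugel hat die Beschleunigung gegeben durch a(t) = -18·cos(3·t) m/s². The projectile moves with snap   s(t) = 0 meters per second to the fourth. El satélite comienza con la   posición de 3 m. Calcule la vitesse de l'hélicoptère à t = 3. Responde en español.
Partiendo de la aceleración a(t) = 12·t^2 + 6·t - 6, tomamos 1 antiderivada. Integrando la aceleración y usando la condición inicial v(0) = 0, obtenemos v(t) = t·(4·t^2 + 3·t - 6). De la ecuación de la velocidad v(t) = t·(4·t^2 + 3·t - 6), sustituimos t = 3 para obtener v = 117.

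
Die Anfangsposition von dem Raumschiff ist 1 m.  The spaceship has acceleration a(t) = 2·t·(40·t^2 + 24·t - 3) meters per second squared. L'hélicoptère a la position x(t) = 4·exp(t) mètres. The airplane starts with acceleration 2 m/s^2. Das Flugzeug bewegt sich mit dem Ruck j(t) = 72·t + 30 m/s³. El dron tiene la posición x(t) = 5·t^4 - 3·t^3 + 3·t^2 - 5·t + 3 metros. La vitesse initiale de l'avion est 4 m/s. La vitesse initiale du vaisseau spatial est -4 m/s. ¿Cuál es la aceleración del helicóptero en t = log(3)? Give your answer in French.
Pour résoudre ceci, nous devons prendre 2 dérivées de notre équation de la position x(t) = 4·exp(t). En dérivant la position, nous obtenons la vitesse: v(t) = 4·exp(t). La dérivée de la vitesse donne l'accélération: a(t) = 4·exp(t). De l'équation de l'accélération a(t) = 4·exp(t), nous substituons t = log(3) pour obtenir a = 12.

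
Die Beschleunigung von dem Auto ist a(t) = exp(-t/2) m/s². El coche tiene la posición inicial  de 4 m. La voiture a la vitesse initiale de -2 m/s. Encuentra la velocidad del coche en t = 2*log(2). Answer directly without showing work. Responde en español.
En t = 2*log(2), v = -1.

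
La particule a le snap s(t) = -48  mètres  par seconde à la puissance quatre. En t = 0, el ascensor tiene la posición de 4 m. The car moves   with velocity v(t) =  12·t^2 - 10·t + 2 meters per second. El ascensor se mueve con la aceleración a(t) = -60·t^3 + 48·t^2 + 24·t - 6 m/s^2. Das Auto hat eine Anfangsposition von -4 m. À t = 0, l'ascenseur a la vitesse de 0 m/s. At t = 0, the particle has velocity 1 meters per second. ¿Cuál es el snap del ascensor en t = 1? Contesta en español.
Para resolver esto, necesitamos tomar 2 derivadas de nuestra ecuación de la aceleración a(t) = -60·t^3 + 48·t^2 + 24·t - 6. La derivada de la aceleración da la sacudida: j(t) = -180·t^2 + 96·t + 24. Tomando d/dt de j(t), encontramos s(t) = 96 - 360·t. De la ecuación del snap s(t) = 96 - 360·t, sustituimos t = 1 para obtener s = -264.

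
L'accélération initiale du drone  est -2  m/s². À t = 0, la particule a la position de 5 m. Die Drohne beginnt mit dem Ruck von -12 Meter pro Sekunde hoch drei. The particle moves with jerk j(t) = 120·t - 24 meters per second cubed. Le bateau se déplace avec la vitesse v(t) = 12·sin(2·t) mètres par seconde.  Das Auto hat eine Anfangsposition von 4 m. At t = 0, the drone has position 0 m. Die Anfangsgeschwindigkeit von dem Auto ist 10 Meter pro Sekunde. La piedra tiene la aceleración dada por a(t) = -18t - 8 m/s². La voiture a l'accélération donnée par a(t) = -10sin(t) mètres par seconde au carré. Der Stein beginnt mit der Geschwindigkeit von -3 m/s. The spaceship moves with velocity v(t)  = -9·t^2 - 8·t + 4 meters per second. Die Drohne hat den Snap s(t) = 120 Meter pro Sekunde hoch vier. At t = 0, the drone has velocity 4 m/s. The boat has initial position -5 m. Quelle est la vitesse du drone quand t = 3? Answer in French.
En partant du snap s(t) = 120, nous prenons 3 intégrales. En prenant ∫s(t)dt et en appliquant j(0) = -12, nous trouvons j(t) = 120·t - 12. En intégrant le jerk et en utilisant la condition initiale a(0) = -2, nous obtenons a(t) = 60·t^2 - 12·t - 2. La primitive de l'accélération, avec v(0) = 4, donne la vitesse: v(t) = 20·t^3 - 6·t^2 - 2·t + 4. En utilisant v(t) = 20·t^3 - 6·t^2 - 2·t + 4 et en substituant t = 3, nous trouvons v = 484.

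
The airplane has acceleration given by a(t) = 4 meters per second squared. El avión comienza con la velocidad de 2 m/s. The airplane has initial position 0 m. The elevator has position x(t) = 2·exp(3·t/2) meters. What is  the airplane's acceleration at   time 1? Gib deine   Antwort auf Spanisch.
De la ecuación de la aceleración a(t) = 4, sustituimos t = 1 para obtener a = 4.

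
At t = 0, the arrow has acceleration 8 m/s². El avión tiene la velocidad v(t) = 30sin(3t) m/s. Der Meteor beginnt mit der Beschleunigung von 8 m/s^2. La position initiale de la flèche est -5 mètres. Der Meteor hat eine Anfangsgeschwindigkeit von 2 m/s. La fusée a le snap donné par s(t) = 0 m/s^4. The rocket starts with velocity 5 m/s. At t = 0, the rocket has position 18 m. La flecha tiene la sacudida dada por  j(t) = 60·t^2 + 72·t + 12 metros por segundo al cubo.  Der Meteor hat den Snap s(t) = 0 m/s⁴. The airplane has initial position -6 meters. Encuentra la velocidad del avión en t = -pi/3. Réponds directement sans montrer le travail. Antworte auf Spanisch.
v(-pi/3) = 0.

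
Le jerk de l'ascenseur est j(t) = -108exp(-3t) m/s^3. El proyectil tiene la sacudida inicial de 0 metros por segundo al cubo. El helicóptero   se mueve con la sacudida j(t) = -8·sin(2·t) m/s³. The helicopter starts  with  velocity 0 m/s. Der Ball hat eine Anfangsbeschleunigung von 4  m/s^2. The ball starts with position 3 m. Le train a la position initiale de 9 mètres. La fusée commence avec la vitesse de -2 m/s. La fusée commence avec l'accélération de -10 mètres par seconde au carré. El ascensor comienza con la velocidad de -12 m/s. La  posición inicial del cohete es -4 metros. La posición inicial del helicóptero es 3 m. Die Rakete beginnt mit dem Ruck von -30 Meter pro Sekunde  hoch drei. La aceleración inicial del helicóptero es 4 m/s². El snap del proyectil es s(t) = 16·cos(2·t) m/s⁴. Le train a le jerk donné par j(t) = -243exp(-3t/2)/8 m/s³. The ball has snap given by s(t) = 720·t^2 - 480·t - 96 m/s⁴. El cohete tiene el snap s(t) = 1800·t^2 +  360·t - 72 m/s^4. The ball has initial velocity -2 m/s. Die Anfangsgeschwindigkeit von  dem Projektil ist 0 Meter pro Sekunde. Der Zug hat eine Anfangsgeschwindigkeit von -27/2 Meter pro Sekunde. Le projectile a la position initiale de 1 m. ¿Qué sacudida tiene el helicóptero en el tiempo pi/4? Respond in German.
Aus der Gleichung für den Ruck j(t) = -8·sin(2·t), setzen wir t = pi/4 ein und erhalten j = -8.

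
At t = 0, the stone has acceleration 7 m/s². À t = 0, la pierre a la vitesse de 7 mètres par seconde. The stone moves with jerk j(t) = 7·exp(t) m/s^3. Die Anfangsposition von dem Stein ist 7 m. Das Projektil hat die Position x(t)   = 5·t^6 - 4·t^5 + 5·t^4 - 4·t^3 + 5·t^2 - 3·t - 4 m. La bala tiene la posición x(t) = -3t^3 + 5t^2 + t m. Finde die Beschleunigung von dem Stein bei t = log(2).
Wir müssen unsere Gleichung für den Ruck j(t) = 7·exp(t) 1-mal integrieren. Die Stammfunktion von dem Ruck, mit a(0) = 7, ergibt die Beschleunigung: a(t) = 7·exp(t). Wir haben die Beschleunigung a(t) = 7·exp(t). Durch Einsetzen von t = log(2): a(log(2)) = 14.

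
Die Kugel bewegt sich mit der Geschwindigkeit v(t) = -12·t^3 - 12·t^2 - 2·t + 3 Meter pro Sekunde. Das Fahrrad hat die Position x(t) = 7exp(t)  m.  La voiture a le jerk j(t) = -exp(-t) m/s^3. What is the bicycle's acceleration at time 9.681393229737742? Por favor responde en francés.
Pour résoudre ceci, nous devons prendre 2 dérivées de notre équation de la position x(t) = 7·exp(t). En prenant d/dt de x(t), nous trouvons v(t) = 7·exp(t). La dérivée de la vitesse donne l'accélération: a(t) = 7·exp(t). Nous avons l'accélération a(t) = 7·exp(t). En substituant t = 9.681393229737742: a(9.681393229737742) = 112117.575264646.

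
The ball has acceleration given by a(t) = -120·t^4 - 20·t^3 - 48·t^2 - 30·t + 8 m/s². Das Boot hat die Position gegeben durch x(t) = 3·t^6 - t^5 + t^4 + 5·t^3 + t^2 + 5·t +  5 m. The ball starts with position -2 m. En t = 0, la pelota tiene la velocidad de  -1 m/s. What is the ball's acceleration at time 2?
Using a(t) = -120·t^4 - 20·t^3 - 48·t^2 - 30·t + 8 and substituting t = 2, we find a = -2324.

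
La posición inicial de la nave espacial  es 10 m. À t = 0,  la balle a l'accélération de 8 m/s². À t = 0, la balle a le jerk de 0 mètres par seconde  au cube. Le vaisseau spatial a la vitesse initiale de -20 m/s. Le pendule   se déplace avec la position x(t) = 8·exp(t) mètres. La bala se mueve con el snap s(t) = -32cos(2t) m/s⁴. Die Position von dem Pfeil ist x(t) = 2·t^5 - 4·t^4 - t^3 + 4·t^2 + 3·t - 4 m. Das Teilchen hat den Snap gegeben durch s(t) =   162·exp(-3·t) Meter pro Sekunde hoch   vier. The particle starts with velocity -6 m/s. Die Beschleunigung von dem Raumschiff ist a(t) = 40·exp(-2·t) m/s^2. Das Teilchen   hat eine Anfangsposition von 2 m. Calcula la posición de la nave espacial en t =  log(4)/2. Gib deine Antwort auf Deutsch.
Um dies zu lösen, müssen wir 2 Stammfunktionen unserer Gleichung für die Beschleunigung a(t) = 40·exp(-2·t) finden. Das Integral von der Beschleunigung ist die Geschwindigkeit. Mit v(0) = -20 erhalten wir v(t) = -20·exp(-2·t). Die Stammfunktion von der Geschwindigkeit, mit x(0) = 10, ergibt die Position: x(t) = 10·exp(-2·t). Wir haben die Position x(t) = 10·exp(-2·t). Durch Einsetzen von t = log(4)/2: x(log(4)/2) = 5/2.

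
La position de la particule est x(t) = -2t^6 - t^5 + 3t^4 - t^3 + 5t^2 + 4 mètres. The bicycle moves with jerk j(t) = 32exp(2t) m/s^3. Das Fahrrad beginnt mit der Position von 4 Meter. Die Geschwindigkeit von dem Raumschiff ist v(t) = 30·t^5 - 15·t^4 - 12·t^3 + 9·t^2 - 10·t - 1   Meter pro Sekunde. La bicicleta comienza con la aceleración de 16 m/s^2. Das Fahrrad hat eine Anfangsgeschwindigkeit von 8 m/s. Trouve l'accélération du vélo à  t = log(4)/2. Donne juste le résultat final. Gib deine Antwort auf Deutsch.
a(log(4)/2) = 64.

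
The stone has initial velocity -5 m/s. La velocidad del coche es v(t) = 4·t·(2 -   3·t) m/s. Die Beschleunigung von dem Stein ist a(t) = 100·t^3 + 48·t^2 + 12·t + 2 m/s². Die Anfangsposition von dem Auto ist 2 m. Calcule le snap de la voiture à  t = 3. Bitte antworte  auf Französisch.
Pour résoudre ceci, nous devons prendre 3 dérivées de notre équation de la vitesse v(t) = 4·t·(2 - 3·t). La dérivée de la vitesse donne l'accélération: a(t) = 8 - 24·t. En prenant d/dt de a(t), nous trouvons j(t) = -24. En prenant d/dt de j(t), nous trouvons s(t) = 0. Nous avons le snap s(t) = 0. En substituant t = 3: s(3) = 0.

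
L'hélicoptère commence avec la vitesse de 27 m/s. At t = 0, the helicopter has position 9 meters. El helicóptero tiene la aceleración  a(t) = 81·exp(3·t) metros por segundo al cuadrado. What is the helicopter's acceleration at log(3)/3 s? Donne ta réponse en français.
De l'équation de l'accélération a(t) = 81·exp(3·t), nous substituons t = log(3)/3 pour obtenir a = 243.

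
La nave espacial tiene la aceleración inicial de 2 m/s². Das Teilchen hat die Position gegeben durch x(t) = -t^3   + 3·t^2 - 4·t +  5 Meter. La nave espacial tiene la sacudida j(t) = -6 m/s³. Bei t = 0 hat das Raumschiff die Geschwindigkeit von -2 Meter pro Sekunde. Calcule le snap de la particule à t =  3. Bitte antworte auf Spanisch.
Debemos derivar nuestra ecuación de la posición x(t) = -t^3 + 3·t^2 - 4·t + 5 4 veces. Tomando d/dt de x(t), encontramos v(t) = -3·t^2 + 6·t - 4. La derivada de la velocidad da la aceleración: a(t) = 6 - 6·t. Derivando la aceleración, obtenemos la sacudida: j(t) = -6. Derivando la sacudida, obtenemos el snap: s(t) = 0. Tenemos el snap s(t) = 0. Sustituyendo t = 3: s(3) = 0.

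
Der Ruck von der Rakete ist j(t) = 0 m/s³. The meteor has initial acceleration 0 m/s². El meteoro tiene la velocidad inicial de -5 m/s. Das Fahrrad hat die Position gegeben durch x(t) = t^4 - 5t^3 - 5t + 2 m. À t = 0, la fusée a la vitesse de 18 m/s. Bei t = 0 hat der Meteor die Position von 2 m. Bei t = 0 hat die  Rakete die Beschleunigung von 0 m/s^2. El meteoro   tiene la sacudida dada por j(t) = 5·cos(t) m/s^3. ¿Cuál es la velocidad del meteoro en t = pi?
Debemos encontrar la integral de nuestra ecuación de la sacudida j(t) = 5·cos(t) 2 veces. Tomando ∫j(t)dt y aplicando a(0) = 0, encontramos a(t) = 5·sin(t). La antiderivada de la aceleración, con v(0) = -5, da la velocidad: v(t) = -5·cos(t). De la ecuación de la velocidad v(t) = -5·cos(t), sustituimos t = pi para obtener v = 5.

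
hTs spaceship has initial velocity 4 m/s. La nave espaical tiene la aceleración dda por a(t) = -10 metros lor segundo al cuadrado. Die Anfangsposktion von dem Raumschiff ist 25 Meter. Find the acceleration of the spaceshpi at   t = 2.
From the given acceleration equation a(t) = -10, we substitute t = 2 to get a = -10.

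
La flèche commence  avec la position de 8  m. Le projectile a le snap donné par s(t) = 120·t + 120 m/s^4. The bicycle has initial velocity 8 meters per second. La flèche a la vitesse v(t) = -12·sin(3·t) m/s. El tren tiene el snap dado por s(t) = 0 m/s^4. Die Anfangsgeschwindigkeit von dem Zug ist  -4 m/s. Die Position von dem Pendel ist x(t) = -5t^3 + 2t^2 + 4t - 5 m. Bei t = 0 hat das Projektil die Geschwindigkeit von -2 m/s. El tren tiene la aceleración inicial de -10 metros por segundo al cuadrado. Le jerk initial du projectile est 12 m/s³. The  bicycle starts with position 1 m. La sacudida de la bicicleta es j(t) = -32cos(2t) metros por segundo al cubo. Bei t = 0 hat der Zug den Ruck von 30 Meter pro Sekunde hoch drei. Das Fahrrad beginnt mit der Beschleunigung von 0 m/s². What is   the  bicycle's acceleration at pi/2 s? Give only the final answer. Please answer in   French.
À t = pi/2, a = 0.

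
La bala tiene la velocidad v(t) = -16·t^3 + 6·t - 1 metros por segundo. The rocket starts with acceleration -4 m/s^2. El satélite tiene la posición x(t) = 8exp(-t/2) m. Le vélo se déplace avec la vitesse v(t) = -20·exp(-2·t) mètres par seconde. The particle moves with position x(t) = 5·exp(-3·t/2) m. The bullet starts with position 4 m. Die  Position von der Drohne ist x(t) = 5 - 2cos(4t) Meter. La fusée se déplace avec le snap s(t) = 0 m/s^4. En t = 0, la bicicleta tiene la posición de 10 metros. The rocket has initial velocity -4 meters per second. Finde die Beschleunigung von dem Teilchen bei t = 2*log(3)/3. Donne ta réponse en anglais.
Starting from position x(t) = 5·exp(-3·t/2), we take 2 derivatives. Differentiating position, we get velocity: v(t) = -15·exp(-3·t/2)/2. Taking d/dt of v(t), we find a(t) = 45·exp(-3·t/2)/4. We have acceleration a(t) = 45·exp(-3·t/2)/4. Substituting t = 2*log(3)/3: a(2*log(3)/3) = 15/4.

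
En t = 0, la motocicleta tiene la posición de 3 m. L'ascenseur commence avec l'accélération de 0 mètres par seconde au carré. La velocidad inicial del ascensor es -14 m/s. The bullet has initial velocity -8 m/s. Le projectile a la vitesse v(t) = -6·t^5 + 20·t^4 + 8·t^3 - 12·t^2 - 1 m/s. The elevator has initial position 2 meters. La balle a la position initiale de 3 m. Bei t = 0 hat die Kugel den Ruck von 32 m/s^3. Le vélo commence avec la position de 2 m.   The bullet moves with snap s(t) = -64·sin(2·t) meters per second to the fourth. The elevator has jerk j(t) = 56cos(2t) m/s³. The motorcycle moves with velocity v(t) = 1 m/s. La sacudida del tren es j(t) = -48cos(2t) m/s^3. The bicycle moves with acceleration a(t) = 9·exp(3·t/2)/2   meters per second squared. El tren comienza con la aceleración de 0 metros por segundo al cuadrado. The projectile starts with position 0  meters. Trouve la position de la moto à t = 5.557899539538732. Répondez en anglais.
To find the answer, we compute 1 integral of v(t) = 1. Taking ∫v(t)dt and applying x(0) = 3, we find x(t) = t + 3. From the given position equation x(t) = t + 3, we substitute t = 5.557899539538732 to get x = 8.55789953953873.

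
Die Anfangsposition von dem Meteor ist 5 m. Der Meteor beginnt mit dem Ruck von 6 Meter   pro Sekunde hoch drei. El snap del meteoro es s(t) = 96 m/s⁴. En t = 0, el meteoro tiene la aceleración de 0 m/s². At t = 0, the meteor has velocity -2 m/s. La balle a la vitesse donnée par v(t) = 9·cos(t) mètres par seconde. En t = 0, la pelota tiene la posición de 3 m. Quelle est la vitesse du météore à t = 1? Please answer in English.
To solve this, we need to take 3 integrals of our snap equation s(t) = 96. The integral of snap, with j(0) = 6, gives jerk: j(t) = 96·t + 6. Taking ∫j(t)dt and applying a(0) = 0, we find a(t) = 6·t·(8·t + 1). Integrating acceleration and using the initial condition v(0) = -2, we get v(t) = 16·t^3 + 3·t^2 - 2. Using v(t) = 16·t^3 + 3·t^2 - 2 and substituting t = 1, we find v = 17.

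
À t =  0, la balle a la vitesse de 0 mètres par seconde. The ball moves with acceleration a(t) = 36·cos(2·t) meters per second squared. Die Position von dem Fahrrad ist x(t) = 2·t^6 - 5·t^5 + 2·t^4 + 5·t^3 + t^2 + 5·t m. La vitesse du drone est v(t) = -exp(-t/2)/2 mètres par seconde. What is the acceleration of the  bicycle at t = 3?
To solve this, we need to take 2 derivatives of our position equation x(t) = 2·t^6 - 5·t^5 + 2·t^4 + 5·t^3 + t^2 + 5·t. Differentiating position, we get velocity: v(t) = 12·t^5 - 25·t^4 + 8·t^3 + 15·t^2 + 2·t + 5. Differentiating velocity, we get acceleration: a(t) = 60·t^4 - 100·t^3 + 24·t^2 + 30·t + 2. We have acceleration a(t) = 60·t^4 - 100·t^3 + 24·t^2 + 30·t + 2. Substituting t = 3: a(3) = 2468.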